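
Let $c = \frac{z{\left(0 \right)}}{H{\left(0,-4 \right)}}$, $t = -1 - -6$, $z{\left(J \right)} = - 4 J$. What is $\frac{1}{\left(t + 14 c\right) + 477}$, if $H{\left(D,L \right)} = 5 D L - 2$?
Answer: $\frac{1}{482} \approx 0.0020747$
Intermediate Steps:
$H{\left(D,L \right)} = -2 + 5 D L$ ($H{\left(D,L \right)} = 5 D L - 2 = -2 + 5 D L$)
$t = 5$ ($t = -1 + 6 = 5$)
$c = 0$ ($c = \frac{\left(-4\right) 0}{-2 + 5 \cdot 0 \left(-4\right)} = \frac{0}{-2 + 0} = \frac{0}{-2} = 0 \left(- \frac{1}{2}\right) = 0$)
$\frac{1}{\left(t + 14 c\right) + 477} = \frac{1}{\left(5 + 14 \cdot 0\right) + 477} = \frac{1}{\left(5 + 0\right) + 477} = \frac{1}{5 + 477} = \frac{1}{482}$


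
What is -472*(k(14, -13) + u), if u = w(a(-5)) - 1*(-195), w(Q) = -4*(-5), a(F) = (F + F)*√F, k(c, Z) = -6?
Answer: -98648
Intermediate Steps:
a(F) = 2*F^(3/2) (a(F) = (2*F)*√F = 2*F^(3/2))
w(Q) = 20
u = 215 (u = 20 - 1*(-195) = 20 + 195 = 215)
-472*(k(14, -13) + u) = -472*(-6 + 215) = -472*209 = -98648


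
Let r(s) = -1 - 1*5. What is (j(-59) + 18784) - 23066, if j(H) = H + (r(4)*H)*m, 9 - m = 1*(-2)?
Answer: -447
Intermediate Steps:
r(s) = -6 (r(s) = -1 - 5 = -6)
m = 11 (m = 9 - (-2) = 9 - 1*(-2) = 9 + 2 = 11)
j(H) = -65*H (j(H) = H - 6*H*11 = H - 66*H = -65*H)
(j(-59) + 18784) - 23066 = (-65*(-59) + 18784) - 23066 = (3835 + 18784) - 23066 = 22619 - 23066 = -447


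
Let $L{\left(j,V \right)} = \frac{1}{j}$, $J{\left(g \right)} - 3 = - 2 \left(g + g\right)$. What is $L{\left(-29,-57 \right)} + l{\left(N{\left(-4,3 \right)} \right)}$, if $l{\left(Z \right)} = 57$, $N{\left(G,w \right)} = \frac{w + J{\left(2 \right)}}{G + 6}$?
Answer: $\frac{1652}{29} \approx 56.966$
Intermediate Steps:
$J{\left(g \right)} = 3 - 4 g$ ($J{\left(g \right)} = 3 - 2 \left(g + g\right) = 3 - 2 \cdot 2 g = 3 - 4 g$)
$N{\left(G,w \right)} = \frac{-5 + w}{6 + G}$ ($N{\left(G,w \right)} = \frac{w + \left(3 - 8\right)}{G + 6} = \frac{w + \left(3 - 8\right)}{6 + G} = \frac{w - 5}{6 + G} = \frac{-5 + w}{6 + G}$)
$L{\left(-29,-57 \right)} + l{\left(N{\left(-4,3 \right)} \right)} = \frac{1}{-29} + 57 = - \frac{1}{29} + 57 = \frac{1652}{29}$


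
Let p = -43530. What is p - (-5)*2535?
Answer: -30855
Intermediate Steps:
p - (-5)*2535 = -43530 - (-5)*2535 = -43530 - 1*(-12675) = -43530 + 12675 = -30855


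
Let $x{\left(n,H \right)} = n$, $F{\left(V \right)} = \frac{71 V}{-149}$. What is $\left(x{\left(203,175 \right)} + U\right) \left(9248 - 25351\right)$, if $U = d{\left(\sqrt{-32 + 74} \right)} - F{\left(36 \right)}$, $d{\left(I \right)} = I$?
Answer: $- \frac{528226709}{149} - 16103 \sqrt{42} \approx -3.6495 \cdot 10^{6}$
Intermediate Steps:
$F{\left(V \right)} = - \frac{71 V}{149}$ ($F{\left(V \right)} = 71 V \left(- \frac{1}{149}\right) = - \frac{71 V}{149}$)
$U = \frac{2556}{149} + \sqrt{42}$ ($U = \sqrt{-32 + 74} - \left(- \frac{71}{149}\right) 36 = \sqrt{42} - - \frac{2556}{149} = \sqrt{42} + \frac{2556}{149} = \frac{2556}{149} + \sqrt{42} \approx 23.635$)
$\left(x{\left(203,175 \right)} + U\right) \left(9248 - 25351\right) = \left(203 + \left(\frac{2556}{149} + \sqrt{42}\right)\right) \left(9248 - 25351\right) = \left(\frac{32803}{149} + \sqrt{42}\right) \left(-16103\right) = - \frac{528226709}{149} - 16103 \sqrt{42}$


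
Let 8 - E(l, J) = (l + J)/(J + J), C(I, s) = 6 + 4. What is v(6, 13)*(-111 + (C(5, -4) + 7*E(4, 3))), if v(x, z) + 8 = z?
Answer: -1595/6 ≈ -265.83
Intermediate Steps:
C(I, s) = 10
v(x, z) = -8 + z
E(l, J) = 8 - (J + l)/(2*J) (E(l, J) = 8 - (l + J)/(J + J) = 8 - (J + l)/(2*J))
v(6, 13)*(-111 + (C(5, -4) + 7*E(4, 3))) = (-8 + 13)*(-111 + (10 + 7*((½)*(-1*4 + 15*3)/3))) = 5*(-111 + (10 + 7*((½)*(⅓)*(-4 + 45)))) = 5*(-111 + (10 + 7*((½)*(⅓)*41))) = 5*(-111 + (10 + 7*(41/6))) = 5*(-111 + (10 + 287/6)) = 5*(-111 + 347/6) = 5*(-319/6) = -1595/6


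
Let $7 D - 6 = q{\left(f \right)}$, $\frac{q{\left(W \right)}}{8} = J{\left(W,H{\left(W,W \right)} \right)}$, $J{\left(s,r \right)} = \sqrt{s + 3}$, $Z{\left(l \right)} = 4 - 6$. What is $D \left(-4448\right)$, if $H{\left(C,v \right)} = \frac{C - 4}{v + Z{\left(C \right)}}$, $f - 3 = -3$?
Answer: $- \frac{26688}{7} - \frac{35584 \sqrt{3}}{7} \approx -12617.0$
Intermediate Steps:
$Z{\left(l \right)} = -2$ ($Z{\left(l \right)} = 4 - 6 = -2$)
$f = 0$ ($f = 3 - 3 = 0$)
$H{\left(C,v \right)} = \frac{-4 + C}{-2 + v}$ ($H{\left(C,v \right)} = \frac{C - 4}{v - 2} = \frac{-4 + C}{-2 + v}$)
$J{\left(s,r \right)} = \sqrt{3 + s}$
$q{\left(W \right)} = 8 \sqrt{3 + W}$
$D = \frac{6}{7} + \frac{8 \sqrt{3}}{7}$ ($D = \frac{6}{7} + \frac{8 \sqrt{3 + 0}}{7} = \frac{6}{7} + \frac{8 \sqrt{3}}{7} \approx 2.8366$)
$D \left(-4448\right) = \left(\frac{6}{7} + \frac{8 \sqrt{3}}{7}\right) \left(-4448\right) = - \frac{26688}{7} - \frac{35584 \sqrt{3}}{7}$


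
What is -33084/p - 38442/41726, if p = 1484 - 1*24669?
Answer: 244592607/483708655 ≈ 0.50566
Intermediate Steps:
p = -23185 (p = 1484 - 24669 = -23185)
-33084/p - 38442/41726 = -33084/(-23185) - 38442/41726 = -33084*(-1/23185) - 38442*1/41726 = 33084/23185 - 19221/20863 = 244592607/483708655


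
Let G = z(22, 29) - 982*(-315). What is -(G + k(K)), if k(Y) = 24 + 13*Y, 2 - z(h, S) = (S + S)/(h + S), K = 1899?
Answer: -17036135/51 ≈ -3.3404e+5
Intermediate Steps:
z(h, S) = 2 - 2*S/(S + h) (z(h, S) = 2 - (S + S)/(h + S) = 2 - 2*S/(S + h))
G = 15775874/51 (G = 2*22/(29 + 22) - 982*(-315) = 2*22/51 + 309330 = 2*22*(1/51) + 309330 = 44/51 + 309330 = 15775874/51 ≈ 3.0933e+5)
-(G + k(K)) = -(15775874/51 + (24 + 13*1899)) = -(15775874/51 + (24 + 24687)) = -(15775874/51 + 24711) = -1*17036135/51 = -17036135/51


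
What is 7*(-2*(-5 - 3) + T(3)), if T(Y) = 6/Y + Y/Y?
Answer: 133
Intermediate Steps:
T(Y) = 1 + 6/Y (T(Y) = 6/Y + 1 = 1 + 6/Y)
7*(-2*(-5 - 3) + T(3)) = 7*(-2*(-5 - 3) + (6 + 3)/3) = 7*(-2*(-8) + (⅓)*9) = 7*(16 + 3) = 7*19 = 133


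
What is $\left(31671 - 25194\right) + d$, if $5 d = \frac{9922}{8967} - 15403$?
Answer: $\frac{152287516}{44835} \approx 3396.6$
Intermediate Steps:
$d = - \frac{138108779}{44835}$ ($d = \frac{\frac{9922}{8967} - 15403}{5} = \frac{1}{5} \left(- \frac{138108779}{8967}\right) = - \frac{138108779}{44835} \approx -3080.4$)
$\left(31671 - 25194\right) + d = \left(31671 - 25194\right) - \frac{138108779}{44835} = 6477 - \frac{138108779}{44835} = \frac{152287516}{44835}$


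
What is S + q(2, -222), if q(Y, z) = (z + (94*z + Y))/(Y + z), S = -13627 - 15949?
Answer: -1621408/55 ≈ -29480.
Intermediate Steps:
S = -29576
q(Y, z) = (Y + 95*z)/(Y + z) (q(Y, z) = (z + (Y + 94*z))/(Y + z) = (Y + 95*z)/(Y + z))
S + q(2, -222) = -29576 + (2 + 95*(-222))/(2 - 222) = -29576 + (2 - 21090)/(-220) = -29576 - 1/220*(-21088) = -29576 + 5272/55 = -1621408/55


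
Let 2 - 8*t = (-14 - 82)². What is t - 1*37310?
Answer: -153847/4 ≈ -38462.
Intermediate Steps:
t = -4607/4 (t = ¼ - (-14 - 82)²/8 = ¼ - ⅛*(-96)² = ¼ - ⅛*9216 = ¼ - 1152 = -4607/4 ≈ -1151.8)
t - 1*37310 = -4607/4 - 1*37310 = -4607/4 - 37310 = -153847/4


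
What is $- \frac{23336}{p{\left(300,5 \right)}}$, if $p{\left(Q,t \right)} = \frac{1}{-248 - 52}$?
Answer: $7000800$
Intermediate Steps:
$p{\left(Q,t \right)} = - \frac{1}{300}$ ($p{\left(Q,t \right)} = \frac{1}{-300} = - \frac{1}{300}$)
$- \frac{23336}{p{\left(300,5 \right)}} = - \frac{23336}{- \frac{1}{300}} = \left(-23336\right) \left(-300\right) = 7000800$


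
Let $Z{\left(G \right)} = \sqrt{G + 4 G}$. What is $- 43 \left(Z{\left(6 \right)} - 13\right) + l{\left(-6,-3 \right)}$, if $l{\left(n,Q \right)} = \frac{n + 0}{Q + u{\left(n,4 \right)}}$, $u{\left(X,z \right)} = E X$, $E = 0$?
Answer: $561 - 43 \sqrt{30} \approx 325.48$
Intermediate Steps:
$u{\left(X,z \right)} = 0$ ($u{\left(X,z \right)} = 0 X = 0$)
$Z{\left(G \right)} = \sqrt{5} \sqrt{G}$ ($Z{\left(G \right)} = \sqrt{5 G} = \sqrt{5} \sqrt{G}$)
$l{\left(n,Q \right)} = \frac{n}{Q}$ ($l{\left(n,Q \right)} = \frac{n + 0}{Q + 0} = \frac{n}{Q}$)
$- 43 \left(Z{\left(6 \right)} - 13\right) + l{\left(-6,-3 \right)} = - 43 \left(\sqrt{5} \sqrt{6} - 13\right) - \frac{6}{-3} = - 43 \left(\sqrt{30} - 13\right) - -2 = - 43 \left(-13 + \sqrt{30}\right) + 2 = \left(559 - 43 \sqrt{30}\right) + 2 = 561 - 43 \sqrt{30}$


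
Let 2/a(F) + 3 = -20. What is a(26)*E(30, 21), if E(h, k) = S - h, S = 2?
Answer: 56/23 ≈ 2.4348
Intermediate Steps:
a(F) = -2/23 (a(F) = 2/(-3 - 20) = 2/(-23) = 2*(-1/23) = -2/23)
E(h, k) = 2 - h
a(26)*E(30, 21) = -2*(2 - 1*30)/23 = -2*(2 - 30)/23 = -2/23*(-28) = 56/23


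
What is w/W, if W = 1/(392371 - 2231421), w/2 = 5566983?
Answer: -20475920172300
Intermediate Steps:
w = 11133966 (w = 2*5566983 = 11133966)
W = -1/1839050 (W = 1/(-1839050) = -1/1839050 ≈ -5.4376e-7)
w/W = 11133966/(-1/1839050) = 11133966*(-1839050) = -20475920172300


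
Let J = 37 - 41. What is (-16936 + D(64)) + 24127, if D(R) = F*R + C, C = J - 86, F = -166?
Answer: -3523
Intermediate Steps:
J = -4
C = -90 (C = -4 - 86 = -90)
D(R) = -90 - 166*R (D(R) = -166*R - 90 = -90 - 166*R)
(-16936 + D(64)) + 24127 = (-16936 + (-90 - 166*64)) + 24127 = (-16936 + (-90 - 10624)) + 24127 = (-16936 - 10714) + 24127 = -27650 + 24127 = -3523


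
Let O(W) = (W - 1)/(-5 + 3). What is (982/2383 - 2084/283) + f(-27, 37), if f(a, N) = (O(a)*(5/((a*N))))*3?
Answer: -1608399808/224571537 ≈ -7.1621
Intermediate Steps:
O(W) = 1/2 - W/2 (O(W) = (-1 + W)/(-2) = (-1 + W)*(-1/2) = 1/2 - W/2)
f(a, N) = 15*(1/2 - a/2)/(N*a) (f(a, N) = ((1/2 - a/2)*(5/((a*N))))*3 = ((1/2 - a/2)*(5/((N*a))))*3 = ((1/2 - a/2)*(5*(1/(N*a))))*3 = ((1/2 - a/2)*(5/(N*a)))*3 = (5*(1/2 - a/2)/(N*a))*3 = 15*(1/2 - a/2)/(N*a))
(982/2383 - 2084/283) + f(-27, 37) = (982/2383 - 2084/283) + (15/2)*(1 - 1*(-27))/(37*(-27)) = (982*(1/2383) - 2084*1/283) + (15/2)*(1/37)*(-1/27)*(1 + 27) = (982/2383 - 2084/283) + (15/2)*(1/37)*(-1/27)*28 = -4688266/674389 - 70/333 = -1608399808/224571537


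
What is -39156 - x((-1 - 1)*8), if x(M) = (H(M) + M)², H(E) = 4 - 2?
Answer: -39352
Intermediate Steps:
H(E) = 2
x(M) = (2 + M)²
-39156 - x((-1 - 1)*8) = -39156 - (2 + (-1 - 1)*8)² = -39156 - (2 - 2*8)² = -39156 - (2 - 16)² = -39156 - 1*(-14)² = -39156 - 1*196 = -39156 - 196 = -39352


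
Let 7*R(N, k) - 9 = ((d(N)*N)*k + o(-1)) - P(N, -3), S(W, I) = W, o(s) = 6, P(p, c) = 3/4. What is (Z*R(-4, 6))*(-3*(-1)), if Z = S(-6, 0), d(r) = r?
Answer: -567/2 ≈ -283.50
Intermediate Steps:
P(p, c) = 3/4 (P(p, c) = 3*(1/4) = 3/4)
Z = -6
R(N, k) = 57/28 + k*N**2/7 (R(N, k) = 9/7 + (((N*N)*k + 6) - 1*3/4)/7 = 9/7 + ((N**2*k + 6) - 3/4)/7 = 9/7 + ((k*N**2 + 6) - 3/4)/7 = 9/7 + ((6 + k*N**2) - 3/4)/7 = 9/7 + (21/4 + k*N**2)/7 = 9/7 + (3/4 + k*N**2/7) = 57/28 + k*N**2/7)
(Z*R(-4, 6))*(-3*(-1)) = (-6*(57/28 + (1/7)*6*(-4)**2))*(-3*(-1)) = -6*(57/28 + (1/7)*6*16)*3 = -6*(57/28 + 96/7)*3 = -6*63/4*3 = -189/2*3 = -567/2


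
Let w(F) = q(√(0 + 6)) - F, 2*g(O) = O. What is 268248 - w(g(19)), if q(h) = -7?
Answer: 536529/2 ≈ 2.6826e+5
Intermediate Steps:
g(O) = O/2
w(F) = -7 - F
268248 - w(g(19)) = 268248 - (-7 - 19/2) = 268248 - 1*(-33/2) = 268248 + 33/2 = 536529/2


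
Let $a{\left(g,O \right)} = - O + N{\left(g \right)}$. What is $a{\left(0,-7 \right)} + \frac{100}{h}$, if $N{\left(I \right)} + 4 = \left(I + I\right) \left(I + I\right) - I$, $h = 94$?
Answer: $\frac{191}{47} \approx 4.0638$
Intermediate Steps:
$N{\left(I \right)} = -4 - I + 4 I^{2}$ ($N{\left(I \right)} = -4 - \left(I - \left(I + I\right) \left(I + I\right)\right) = -4 - \left(I - 2 I 2 I\right) = -4 + \left(4 I^{2} - I\right) = -4 + \left(- I + 4 I^{2}\right) = -4 - I + 4 I^{2}$)
$a{\left(g,O \right)} = -4 - O - g + 4 g^{2}$ ($a{\left(g,O \right)} = - O - \left(4 + g - 4 g^{2}\right) = -4 - O - g + 4 g^{2}$)
$a{\left(0,-7 \right)} + \frac{100}{h} = \left(-4 - -7 - 0 + 4 \cdot 0^{2}\right) + \frac{100}{94} = \left(-4 + 7 + 0 + 4 \cdot 0\right) + 100 \cdot \frac{1}{94} = \left(-4 + 7 + 0 + 0\right) + \frac{50}{47} = 3 + \frac{50}{47} = \frac{191}{47}$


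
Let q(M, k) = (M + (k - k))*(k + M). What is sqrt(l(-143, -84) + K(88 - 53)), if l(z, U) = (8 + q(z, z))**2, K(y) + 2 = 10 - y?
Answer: sqrt(1673300809) ≈ 40906.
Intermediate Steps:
q(M, k) = M*(M + k) (q(M, k) = (M + 0)*(M + k) = M*(M + k))
K(y) = 8 - y (K(y) = -2 + (10 - y) = 8 - y)
l(z, U) = (8 + 2*z**2)**2 (l(z, U) = (8 + z*(z + z))**2 = (8 + z*(2*z))**2 = (8 + 2*z**2)**2)
sqrt(l(-143, -84) + K(88 - 53)) = sqrt(4*(4 + (-143)**2)**2 + (8 - (88 - 53))) = sqrt(4*(4 + 20449)**2 + (8 - 1*35)) = sqrt(4*20453**2 + (8 - 35)) = sqrt(4*418325209 - 27) = sqrt(1673300836 - 27) = sqrt(1673300809)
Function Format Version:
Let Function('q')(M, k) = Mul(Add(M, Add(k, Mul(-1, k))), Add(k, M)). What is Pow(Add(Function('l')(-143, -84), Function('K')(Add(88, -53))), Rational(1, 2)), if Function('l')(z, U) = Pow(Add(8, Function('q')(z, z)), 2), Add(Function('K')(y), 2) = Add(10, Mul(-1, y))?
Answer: Pow(1673300809, Rational(1, 2)) ≈ 40906.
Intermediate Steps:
Function('q')(M, k) = Mul(M, Add(M, k)) (Function('q')(M, k) = Mul(Add(M, 0), Add(M, k)) = Mul(M, Add(M, k)))
Function('K')(y) = Add(8, Mul(-1, y)) (Function('K')(y) = Add(-2, Add(10, Mul(-1, y))) = Add(8, Mul(-1, y)))
Function('l')(z, U) = Pow(Add(8, Mul(2, Pow(z, 2))), 2) (Function('l')(z, U) = Pow(Add(8, Mul(z, Add(z, z))), 2) = Pow(Add(8, Mul(z, Mul(2, z))), 2) = Pow(Add(8, Mul(2, Pow(z, 2))), 2))
Pow(Add(Function('l')(-143, -84), Function('K')(Add(88, -53))), Rational(1, 2)) = Pow(Add(Mul(4, Pow(Add(4, Pow(-143, 2)), 2)), Add(8, Mul(-1, Add(88, -53)))), Rational(1, 2)) = Pow(Add(Mul(4, Pow(Add(4, 20449), 2)), Add(8, Mul(-1, 35))), Rational(1, 2)) = Pow(Add(Mul(4, Pow(20453, 2)), Add(8, -35)), Rational(1, 2)) = Pow(Add(Mul(4, 418325209), -27), Rational(1, 2)) = Pow(Add(1673300836, -27), Rational(1, 2)) = Pow(1673300809, Rational(1, 2))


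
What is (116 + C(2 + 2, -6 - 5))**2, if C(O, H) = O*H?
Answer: 5184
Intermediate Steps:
C(O, H) = H*O
(116 + C(2 + 2, -6 - 5))**2 = (116 + (-6 - 5)*(2 + 2))**2 = (116 - 11*4)**2 = (116 - 44)**2 = 72**2 = 5184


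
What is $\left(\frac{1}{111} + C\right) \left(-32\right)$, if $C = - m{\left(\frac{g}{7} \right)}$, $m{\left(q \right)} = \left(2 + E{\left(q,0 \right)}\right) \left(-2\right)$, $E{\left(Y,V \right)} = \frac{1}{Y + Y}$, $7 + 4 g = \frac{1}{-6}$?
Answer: $- \frac{15584}{4773} \approx -3.265$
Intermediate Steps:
$g = - \frac{43}{24}$ ($g = - \frac{7}{4} + \frac{1}{4 \left(-6\right)} = - \frac{7}{4} + \frac{1}{4} \left(- \frac{1}{6}\right) = - \frac{7}{4} - \frac{1}{24} = - \frac{43}{24} \approx -1.7917$)
$E{\left(Y,V \right)} = \frac{1}{2 Y}$
$m{\left(q \right)} = -4 - \frac{1}{q}$ ($m{\left(q \right)} = \left(2 + \frac{1}{2 q}\right) \left(-2\right) = -4 - \frac{1}{q}$)
$C = \frac{4}{43}$ ($C = - (-4 - \frac{1}{\left(- \frac{43}{24}\right) \frac{1}{7}}) = - (-4 - \frac{1}{- \frac{43}{168}}) = - (-4 - - \frac{168}{43}) = - (-4 + \frac{168}{43}) = \left(-1\right) \left(- \frac{4}{43}\right) = \frac{4}{43} \approx 0.093023$)
$\left(\frac{1}{111} + C\right) \left(-32\right) = \left(\frac{1}{111} + \frac{4}{43}\right) \left(-32\right) = \frac{487}{4773} \left(-32\right) = - \frac{15584}{4773}$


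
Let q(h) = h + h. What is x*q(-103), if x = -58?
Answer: 11948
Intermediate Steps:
q(h) = 2*h
x*q(-103) = -116*(-103) = -58*(-206) = 11948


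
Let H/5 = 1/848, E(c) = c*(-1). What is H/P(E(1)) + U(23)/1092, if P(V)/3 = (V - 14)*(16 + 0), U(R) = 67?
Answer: 681701/11112192 ≈ 0.061347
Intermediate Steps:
E(c) = -c
P(V) = -672 + 48*V (P(V) = 3*((V - 14)*(16 + 0)) = 3*((-14 + V)*16) = 3*(-224 + 16*V) = -672 + 48*V)
H = 5/848 ≈ 0.0058962
H/P(E(1)) + U(23)/1092 = 5/(848*(-672 + 48*(-1*1))) + 67/1092 = 5/(848*(-672 + 48*(-1))) + 67*(1/1092) = 5/(848*(-672 - 48)) + 67/1092 = (5/848)/(-720) + 67/1092 = (5/848)*(-1/720) + 67/1092 = -1/122112 + 67/1092 = 681701/11112192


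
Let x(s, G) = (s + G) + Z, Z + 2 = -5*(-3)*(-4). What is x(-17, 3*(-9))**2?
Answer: 11236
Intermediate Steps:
Z = -62 (Z = -2 - 5*(-3)*(-4) = -2 + 15*(-4) = -2 - 60 = -62)
x(s, G) = -62 + G + s (x(s, G) = (s + G) - 62 = (G + s) - 62 = -62 + G + s)
x(-17, 3*(-9))**2 = (-62 + 3*(-9) - 17)**2 = (-62 - 27 - 17)**2 = (-106)**2 = 11236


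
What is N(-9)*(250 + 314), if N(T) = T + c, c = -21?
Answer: -16920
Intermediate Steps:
N(T) = -21 + T (N(T) = T - 21 = -21 + T)
N(-9)*(250 + 314) = (-21 - 9)*(250 + 314) = -30*564 = -16920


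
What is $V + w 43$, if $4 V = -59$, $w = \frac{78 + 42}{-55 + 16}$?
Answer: $- \frac{7647}{52} \approx -147.06$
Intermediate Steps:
$w = - \frac{40}{13}$ ($w = \frac{120}{-39} = 120 \left(- \frac{1}{39}\right) = - \frac{40}{13} \approx -3.0769$)
$V = - \frac{59}{4}$ ($V = \frac{1}{4} \left(-59\right) = - \frac{59}{4} \approx -14.75$)
$V + w 43 = - \frac{59}{4} - \frac{1720}{13} = - \frac{7647}{52}$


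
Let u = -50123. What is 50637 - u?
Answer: 100760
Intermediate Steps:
50637 - u = 50637 - 1*(-50123) = 50637 + 50123 = 100760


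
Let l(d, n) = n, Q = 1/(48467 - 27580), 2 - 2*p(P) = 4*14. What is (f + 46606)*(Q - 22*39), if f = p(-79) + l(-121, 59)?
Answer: -835801696710/20887 ≈ -4.0015e+7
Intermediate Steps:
p(P) = -27 (p(P) = 1 - 2*14 = 1 - ½*56 = 1 - 28 = -27)
Q = 1/20887 ≈ 4.7877e-5
f = 32 (f = -27 + 59 = 32)
(f + 46606)*(Q - 22*39) = (32 + 46606)*(1/20887 - 22*39) = 46638*(1/20887 - 858) = 46638*(-17921045/20887) = -835801696710/20887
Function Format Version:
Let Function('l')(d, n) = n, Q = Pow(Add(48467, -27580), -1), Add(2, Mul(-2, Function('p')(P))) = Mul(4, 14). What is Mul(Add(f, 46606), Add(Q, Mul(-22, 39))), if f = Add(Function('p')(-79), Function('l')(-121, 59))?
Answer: Rational(-835801696710, 20887) ≈ -4.0015e+7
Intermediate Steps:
Function('p')(P) = -27 (Function('p')(P) = Add(1, Mul(Rational(-1, 2), Mul(4, 14))) = Add(1, Mul(Rational(-1, 2), 56)) = Add(1, -28) = -27)
Q = Rational(1, 20887) (Q = Pow(20887, -1) = Rational(1, 20887) ≈ 4.7877e-5)
f = 32 (f = Add(-27, 59) = 32)
Mul(Add(f, 46606), Add(Q, Mul(-22, 39))) = Mul(Add(32, 46606), Add(Rational(1, 20887), Mul(-22, 39))) = Mul(46638, Add(Rational(1, 20887), -858)) = Mul(46638, Rational(-17921045, 20887)) = Rational(-835801696710, 20887)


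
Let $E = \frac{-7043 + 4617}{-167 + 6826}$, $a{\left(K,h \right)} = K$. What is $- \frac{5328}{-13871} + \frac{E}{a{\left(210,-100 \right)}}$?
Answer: $\frac{3708485437}{9698533845} \approx 0.38238$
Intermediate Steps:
$E = - \frac{2426}{6659} \approx -0.36432$
$- \frac{5328}{-13871} + \frac{E}{a{\left(210,-100 \right)}} = - \frac{5328}{-13871} - \frac{2426}{6659 \cdot 210} = \left(-5328\right) \left(- \frac{1}{13871}\right) - \frac{1213}{699195} = \frac{5328}{13871} - \frac{1213}{699195} = \frac{3708485437}{9698533845}$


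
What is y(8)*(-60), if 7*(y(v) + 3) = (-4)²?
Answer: 300/7 ≈ 42.857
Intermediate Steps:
y(v) = -5/7 (y(v) = -3 + (⅐)*(-4)² = -3 + (⅐)*16 = -3 + 16/7 = -5/7)
y(8)*(-60) = -5/7*(-60) = 300/7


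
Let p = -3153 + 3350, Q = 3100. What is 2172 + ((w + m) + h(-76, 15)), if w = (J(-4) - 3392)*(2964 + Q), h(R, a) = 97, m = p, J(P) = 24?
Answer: -20421086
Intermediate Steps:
p = 197
m = 197
w = -20423552 (w = (24 - 3392)*(2964 + 3100) = -3368*6064 = -20423552)
2172 + ((w + m) + h(-76, 15)) = 2172 + ((-20423552 + 197) + 97) = 2172 + (-20423355 + 97) = 2172 - 20423258 = -20421086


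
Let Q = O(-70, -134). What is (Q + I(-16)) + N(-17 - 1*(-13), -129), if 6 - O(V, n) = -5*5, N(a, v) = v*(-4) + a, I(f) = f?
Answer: 527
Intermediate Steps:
N(a, v) = a - 4*v (N(a, v) = -4*v + a = a - 4*v)
O(V, n) = 31 (O(V, n) = 6 - (-5)*5 = 6 - 1*(-25) = 6 + 25 = 31)
Q = 31
(Q + I(-16)) + N(-17 - 1*(-13), -129) = (31 - 16) + ((-17 - 1*(-13)) - 4*(-129)) = 15 + ((-17 + 13) + 516) = 15 + (-4 + 516) = 15 + 512 = 527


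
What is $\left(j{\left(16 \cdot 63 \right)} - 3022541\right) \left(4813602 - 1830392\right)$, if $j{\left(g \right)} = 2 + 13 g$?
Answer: $-8977776586350$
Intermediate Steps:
$\left(j{\left(16 \cdot 63 \right)} - 3022541\right) \left(4813602 - 1830392\right) = \left(\left(2 + 13 \cdot 16 \cdot 63\right) - 3022541\right) \left(4813602 - 1830392\right) = \left(\left(2 + 13 \cdot 1008\right) - 3022541\right) 2983210 = \left(\left(2 + 13104\right) - 3022541\right) 2983210 = \left(13106 - 3022541\right) 2983210 = \left(-3009435\right) 2983210 = -8977776586350$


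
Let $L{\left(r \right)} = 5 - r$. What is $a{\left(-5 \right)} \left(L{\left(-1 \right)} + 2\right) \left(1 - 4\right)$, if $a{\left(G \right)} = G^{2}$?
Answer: $-600$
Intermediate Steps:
$a{\left(-5 \right)} \left(L{\left(-1 \right)} + 2\right) \left(1 - 4\right) = \left(-5\right)^{2} \left(\left(5 - -1\right) + 2\right) \left(1 - 4\right) = 25 \left(\left(5 + 1\right) + 2\right) \left(-3\right) = 25 \left(6 + 2\right) \left(-3\right) = 25 \cdot 8 \left(-3\right) = 25 \left(-24\right) = -600$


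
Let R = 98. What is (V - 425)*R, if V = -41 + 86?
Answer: -37240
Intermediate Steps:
V = 45
(V - 425)*R = (45 - 425)*98 = -380*98 = -37240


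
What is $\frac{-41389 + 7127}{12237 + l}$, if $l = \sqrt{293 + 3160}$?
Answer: $- \frac{69877349}{24956786} + \frac{17131 \sqrt{3453}}{74870358} \approx -2.7865$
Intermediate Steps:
$l = \sqrt{3453} \approx 58.762$
$\frac{-41389 + 7127}{12237 + l} = \frac{-41389 + 7127}{12237 + \sqrt{3453}} = - \frac{34262}{12237 + \sqrt{3453}}$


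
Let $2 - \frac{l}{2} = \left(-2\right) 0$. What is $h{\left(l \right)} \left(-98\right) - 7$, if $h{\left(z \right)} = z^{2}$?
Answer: $-1575$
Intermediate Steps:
$l = 4$ ($l = 4 - 2 \left(\left(-2\right) 0\right) = 4 - 0 = 4 + 0 = 4$)
$h{\left(l \right)} \left(-98\right) - 7 = 4^{2} \left(-98\right) - 7 = 16 \left(-98\right) - 7 = -1568 - 7 = -1575$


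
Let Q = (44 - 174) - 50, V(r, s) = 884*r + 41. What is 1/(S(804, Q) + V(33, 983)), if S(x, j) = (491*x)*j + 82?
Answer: -1/71028225 ≈ -1.4079e-8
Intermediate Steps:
V(r, s) = 41 + 884*r
Q = -180 (Q = -130 - 50 = -180)
S(x, j) = 82 + 491*j*x (S(x, j) = 491*j*x + 82 = 82 + 491*j*x)
1/(S(804, Q) + V(33, 983)) = 1/((82 + 491*(-180)*804) + (41 + 884*33)) = 1/((82 - 71057520) + (41 + 29172)) = 1/(-71057438 + 29213) = 1/(-71028225) = -1/71028225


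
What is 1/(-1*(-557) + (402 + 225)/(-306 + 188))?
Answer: 118/65099 ≈ 0.0018126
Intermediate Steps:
1/(-1*(-557) + (402 + 225)/(-306 + 188)) = 1/(557 + 627/(-118)) = 1/(557 + 627*(-1/118)) = 1/(557 - 627/118) = 1/(65099/118) = 118/65099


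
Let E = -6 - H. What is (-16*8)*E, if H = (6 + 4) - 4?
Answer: 1536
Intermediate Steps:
H = 6 (H = 10 - 4 = 6)
E = -12 (E = -6 - 1*6 = -6 - 6 = -12)
(-16*8)*E = -16*8*(-12) = -128*(-12) = 1536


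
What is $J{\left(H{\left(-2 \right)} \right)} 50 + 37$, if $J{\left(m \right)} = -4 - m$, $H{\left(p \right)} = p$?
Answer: $-63$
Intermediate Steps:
$J{\left(H{\left(-2 \right)} \right)} 50 + 37 = \left(-4 - -2\right) 50 + 37 = \left(-4 + 2\right) 50 + 37 = \left(-2\right) 50 + 37 = -100 + 37 = -63$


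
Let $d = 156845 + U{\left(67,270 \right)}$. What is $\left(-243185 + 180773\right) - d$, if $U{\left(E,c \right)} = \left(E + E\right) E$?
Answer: $-228235$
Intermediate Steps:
$U{\left(E,c \right)} = 2 E^{2}$ ($U{\left(E,c \right)} = 2 E E = 2 E^{2}$)
$d = 165823$ ($d = 156845 + 2 \cdot 67^{2} = 156845 + 2 \cdot 4489 = 156845 + 8978 = 165823$)
$\left(-243185 + 180773\right) - d = \left(-243185 + 180773\right) - 165823 = -62412 - 165823 = -228235$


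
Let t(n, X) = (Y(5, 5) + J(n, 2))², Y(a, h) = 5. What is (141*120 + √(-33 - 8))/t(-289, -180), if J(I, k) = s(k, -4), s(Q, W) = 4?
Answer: 1880/9 + I*√41/81 ≈ 208.89 + 0.079051*I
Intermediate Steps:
J(I, k) = 4
t(n, X) = 81 (t(n, X) = (5 + 4)² = 9² = 81)
(141*120 + √(-33 - 8))/t(-289, -180) = (141*120 + √(-33 - 8))/81 = (16920 + √(-41))*(1/81) = (16920 + I*√41)*(1/81) = 1880/9 + I*√41/81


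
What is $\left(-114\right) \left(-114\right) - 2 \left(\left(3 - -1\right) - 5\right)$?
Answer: $12998$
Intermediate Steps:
$\left(-114\right) \left(-114\right) - 2 \left(\left(3 - -1\right) - 5\right) = 12996 - 2 \left(\left(3 + 1\right) - 5\right) = 12996 - 2 \left(4 - 5\right) = 12996 - -2 = 12996 + 2 = 12998$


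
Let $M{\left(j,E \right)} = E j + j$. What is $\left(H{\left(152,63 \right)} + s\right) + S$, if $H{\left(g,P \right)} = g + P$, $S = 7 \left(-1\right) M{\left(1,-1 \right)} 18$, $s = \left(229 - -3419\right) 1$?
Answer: $3863$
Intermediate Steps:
$M{\left(j,E \right)} = j + E j$
$s = 3648$ ($s = \left(229 + 3419\right) 1 = 3648 \cdot 1 = 3648$)
$S = 0$ ($S = 7 \left(-1\right) 1 \left(1 - 1\right) 18 = - 7 \cdot 1 \cdot 0 \cdot 18 = \left(-7\right) 0 \cdot 18 = 0 \cdot 18 = 0$)
$H{\left(g,P \right)} = P + g$
$\left(H{\left(152,63 \right)} + s\right) + S = \left(\left(63 + 152\right) + 3648\right) + 0 = \left(215 + 3648\right) + 0 = 3863 + 0 = 3863$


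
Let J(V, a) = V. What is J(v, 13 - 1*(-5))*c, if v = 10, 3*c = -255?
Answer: -850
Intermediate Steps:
c = -85 (c = (1/3)*(-255) = -85)
J(v, 13 - 1*(-5))*c = 10*(-85) = -850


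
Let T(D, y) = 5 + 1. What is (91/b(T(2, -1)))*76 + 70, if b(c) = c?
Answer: 3668/3 ≈ 1222.7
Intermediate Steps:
T(D, y) = 6
(91/b(T(2, -1)))*76 + 70 = (91/6)*76 + 70 = 3458/3 + 70 = 3668/3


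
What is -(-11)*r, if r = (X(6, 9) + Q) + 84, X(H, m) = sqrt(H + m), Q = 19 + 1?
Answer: 1144 + 11*sqrt(15) ≈ 1186.6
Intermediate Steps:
Q = 20
r = 104 + sqrt(15) (r = (sqrt(6 + 9) + 20) + 84 = (sqrt(15) + 20) + 84 = (20 + sqrt(15)) + 84 = 104 + sqrt(15) ≈ 107.87)
-(-11)*r = -(-11)*(104 + sqrt(15)) = -11*(-104 - sqrt(15)) = 1144 + 11*sqrt(15)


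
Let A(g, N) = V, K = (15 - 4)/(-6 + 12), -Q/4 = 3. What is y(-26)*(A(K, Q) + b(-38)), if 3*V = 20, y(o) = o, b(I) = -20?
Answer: 1040/3 ≈ 346.67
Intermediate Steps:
Q = -12 (Q = -4*3 = -12)
V = 20/3 (V = (⅓)*20 = 20/3 ≈ 6.6667)
K = 11/6 ≈ 1.8333
A(g, N) = 20/3
y(-26)*(A(K, Q) + b(-38)) = -26*(20/3 - 20) = -26*(-40/3) = 1040/3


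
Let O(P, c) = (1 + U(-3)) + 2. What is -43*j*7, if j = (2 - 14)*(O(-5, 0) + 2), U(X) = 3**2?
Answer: 50568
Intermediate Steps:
U(X) = 9
O(P, c) = 12 (O(P, c) = (1 + 9) + 2 = 10 + 2 = 12)
j = -168 (j = (2 - 14)*(12 + 2) = -12*14 = -168)
-43*j*7 = -43*(-168)*7 = 7224*7 = 50568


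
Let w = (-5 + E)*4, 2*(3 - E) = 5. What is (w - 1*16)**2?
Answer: 1156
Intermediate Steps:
E = 1/2 (E = 3 - 1/2*5 = 3 - 5/2 = 1/2 ≈ 0.50000)
w = -18 (w = (-5 + 1/2)*4 = -9/2*4 = -18)
(w - 1*16)**2 = (-18 - 1*16)**2 = (-18 - 16)**2 = (-34)**2 = 1156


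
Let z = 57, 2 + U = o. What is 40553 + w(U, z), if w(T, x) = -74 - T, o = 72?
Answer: 40409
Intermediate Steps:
U = 70 (U = -2 + 72 = 70)
40553 + w(U, z) = 40553 + (-74 - 1*70) = 40553 + (-74 - 70) = 40553 - 144 = 40409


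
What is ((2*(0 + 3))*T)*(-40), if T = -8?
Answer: 1920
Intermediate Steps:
((2*(0 + 3))*T)*(-40) = ((2*(0 + 3))*(-8))*(-40) = ((2*3)*(-8))*(-40) = (6*(-8))*(-40) = -48*(-40) = 1920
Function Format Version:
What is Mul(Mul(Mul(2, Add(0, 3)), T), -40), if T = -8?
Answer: 1920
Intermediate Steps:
Mul(Mul(Mul(2, Add(0, 3)), T), -40) = Mul(Mul(Mul(2, Add(0, 3)), -8), -40) = Mul(Mul(Mul(2, 3), -8), -40) = Mul(Mul(6, -8), -40) = Mul(-48, -40) = 1920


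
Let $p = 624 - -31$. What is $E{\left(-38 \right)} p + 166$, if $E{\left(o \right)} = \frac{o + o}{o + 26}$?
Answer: $\frac{12943}{3} \approx 4314.3$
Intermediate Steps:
$E{\left(o \right)} = \frac{2 o}{26 + o}$
$p = 655$ ($p = 624 + 31 = 655$)
$E{\left(-38 \right)} p + 166 = 2 \left(-38\right) \frac{1}{26 - 38} \cdot 655 + 166 = 2 \left(-38\right) \frac{1}{-12} \cdot 655 + 166 = 2 \left(-38\right) \left(- \frac{1}{12}\right) 655 + 166 = \frac{19}{3} \cdot 655 + 166 = \frac{12445}{3} + 166 = \frac{12943}{3}$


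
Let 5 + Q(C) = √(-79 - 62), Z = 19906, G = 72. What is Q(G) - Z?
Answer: -19911 + I*√141 ≈ -19911.0 + 11.874*I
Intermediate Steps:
Q(C) = -5 + I*√141 (Q(C) = -5 + √(-79 - 62) = -5 + √(-141) = -5 + I*√141)
Q(G) - Z = (-5 + I*√141) - 1*19906 = (-5 + I*√141) - 19906 = -19911 + I*√141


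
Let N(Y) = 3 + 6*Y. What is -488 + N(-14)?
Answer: -569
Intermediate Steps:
-488 + N(-14) = -488 + (3 + 6*(-14)) = -488 + (3 - 84) = -488 - 81 = -569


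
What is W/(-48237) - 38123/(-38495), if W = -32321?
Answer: 3083136046/1856883315 ≈ 1.6604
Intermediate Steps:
W/(-48237) - 38123/(-38495) = -32321/(-48237) - 38123/(-38495) = -32321*(-1/48237) - 38123*(-1/38495) = 32321/48237 + 38123/38495 = 3083136046/1856883315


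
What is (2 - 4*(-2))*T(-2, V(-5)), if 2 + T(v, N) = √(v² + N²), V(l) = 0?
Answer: 0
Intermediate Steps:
T(v, N) = -2 + √(N² + v²) (T(v, N) = -2 + √(v² + N²) = -2 + √(N² + v²))
(2 - 4*(-2))*T(-2, V(-5)) = (2 - 4*(-2))*(-2 + √(0² + (-2)²)) = (2 + 8)*(-2 + √(0 + 4)) = 10*(-2 + √4) = 10*(-2 + 2) = 10*0 = 0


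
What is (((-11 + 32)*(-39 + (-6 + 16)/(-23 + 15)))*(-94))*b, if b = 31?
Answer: 4926117/2 ≈ 2.4631e+6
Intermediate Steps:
(((-11 + 32)*(-39 + (-6 + 16)/(-23 + 15)))*(-94))*b = (((-11 + 32)*(-39 + (-6 + 16)/(-23 + 15)))*(-94))*31 = ((21*(-39 + 10/(-8)))*(-94))*31 = ((21*(-39 + 10*(-⅛)))*(-94))*31 = ((21*(-39 - 5/4))*(-94))*31 = ((21*(-161/4))*(-94))*31 = -3381/4*(-94)*31 = (158907/2)*31 = 4926117/2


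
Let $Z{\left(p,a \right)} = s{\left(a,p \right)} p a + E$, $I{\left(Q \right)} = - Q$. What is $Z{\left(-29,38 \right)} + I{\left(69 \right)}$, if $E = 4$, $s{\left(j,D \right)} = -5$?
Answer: $5445$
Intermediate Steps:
$Z{\left(p,a \right)} = 4 - 5 a p$ ($Z{\left(p,a \right)} = - 5 p a + 4 = - 5 a p + 4 = 4 - 5 a p$)
$Z{\left(-29,38 \right)} + I{\left(69 \right)} = \left(4 - 190 \left(-29\right)\right) - 69 = \left(4 + 5510\right) - 69 = 5514 - 69 = 5445$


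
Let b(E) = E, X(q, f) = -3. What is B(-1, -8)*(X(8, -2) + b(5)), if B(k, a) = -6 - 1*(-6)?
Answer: 0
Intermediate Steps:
B(k, a) = 0 (B(k, a) = -6 + 6 = 0)
B(-1, -8)*(X(8, -2) + b(5)) = 0*(-3 + 5) = 0*2 = 0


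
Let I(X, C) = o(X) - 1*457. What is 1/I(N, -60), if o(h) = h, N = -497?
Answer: -1/954 ≈ -0.0010482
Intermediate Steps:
I(X, C) = -457 + X (I(X, C) = X - 1*457 = X - 457 = -457 + X)
1/I(N, -60) = 1/(-457 - 497) = 1/(-954) = -1/954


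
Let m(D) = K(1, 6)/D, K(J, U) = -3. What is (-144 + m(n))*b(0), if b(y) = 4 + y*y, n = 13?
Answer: -7500/13 ≈ -576.92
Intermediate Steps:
b(y) = 4 + y²
m(D) = -3/D
(-144 + m(n))*b(0) = (-144 - 3/13)*(4 + 0²) = (-144 - 3*1/13)*(4 + 0) = (-144 - 3/13)*4 = -1875/13*4 = -7500/13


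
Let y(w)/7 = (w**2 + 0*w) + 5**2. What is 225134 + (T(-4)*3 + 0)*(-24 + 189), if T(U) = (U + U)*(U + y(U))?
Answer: -895546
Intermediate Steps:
y(w) = 175 + 7*w**2 (y(w) = 7*((w**2 + 0*w) + 5**2) = 7*((w**2 + 0) + 25) = 7*(w**2 + 25) = 7*(25 + w**2) = 175 + 7*w**2)
T(U) = 2*U*(175 + U + 7*U**2) (T(U) = (U + U)*(U + (175 + 7*U**2)) = (2*U)*(175 + U + 7*U**2) = 2*U*(175 + U + 7*U**2))
225134 + (T(-4)*3 + 0)*(-24 + 189) = 225134 + ((2*(-4)*(175 - 4 + 7*(-4)**2))*3 + 0)*(-24 + 189) = 225134 + ((2*(-4)*(175 - 4 + 7*16))*3 + 0)*165 = 225134 + ((2*(-4)*(175 - 4 + 112))*3 + 0)*165 = 225134 + ((2*(-4)*283)*3 + 0)*165 = 225134 + (-2264*3 + 0)*165 = 225134 + (-6792 + 0)*165 = 225134 - 6792*165 = 225134 - 1120680 = -895546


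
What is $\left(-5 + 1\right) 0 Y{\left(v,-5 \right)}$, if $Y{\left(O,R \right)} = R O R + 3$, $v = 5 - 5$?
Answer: $0$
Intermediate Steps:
$v = 0$ ($v = 5 - 5 = 0$)
$Y{\left(O,R \right)} = 3 + O R^{2}$ ($Y{\left(O,R \right)} = O R R + 3 = O R^{2} + 3 = 3 + O R^{2}$)
$\left(-5 + 1\right) 0 Y{\left(v,-5 \right)} = \left(-5 + 1\right) 0 \left(3 + 0 \left(-5\right)^{2}\right) = \left(-4\right) 0 \left(3 + 0 \cdot 25\right) = 0 \left(3 + 0\right) = 0 \cdot 3 = 0$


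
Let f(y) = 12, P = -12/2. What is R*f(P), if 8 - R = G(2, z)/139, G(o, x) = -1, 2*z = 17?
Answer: 13356/139 ≈ 96.086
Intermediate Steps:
z = 17/2 (z = (½)*17 = 17/2 ≈ 8.5000)
P = -6 (P = -12*½ = -6)
R = 1113/139 (R = 8 - (-1)/139 = 8 - 1*(-1/139) = 8 + 1/139 = 1113/139 ≈ 8.0072)
R*f(P) = (1113/139)*12 = 13356/139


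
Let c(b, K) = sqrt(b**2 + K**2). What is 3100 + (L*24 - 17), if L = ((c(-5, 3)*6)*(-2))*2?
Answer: 3083 - 576*sqrt(34) ≈ -275.63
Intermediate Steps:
c(b, K) = sqrt(K**2 + b**2)
L = -24*sqrt(34) (L = ((sqrt(3**2 + (-5)**2)*6)*(-2))*2 = ((sqrt(9 + 25)*6)*(-2))*2 = ((sqrt(34)*6)*(-2))*2 = ((6*sqrt(34))*(-2))*2 = -12*sqrt(34)*2 = -24*sqrt(34) ≈ -139.94)
3100 + (L*24 - 17) = 3100 + (-24*sqrt(34)*24 - 17) = 3100 + (-576*sqrt(34) - 17) = 3100 + (-17 - 576*sqrt(34)) = 3083 - 576*sqrt(34)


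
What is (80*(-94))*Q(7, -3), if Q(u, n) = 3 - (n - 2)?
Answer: -60160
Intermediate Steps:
Q(u, n) = 5 - n (Q(u, n) = 3 - (-2 + n) = 3 + (2 - n) = 5 - n)
(80*(-94))*Q(7, -3) = (80*(-94))*(5 - 1*(-3)) = -7520*(5 + 3) = -7520*8 = -60160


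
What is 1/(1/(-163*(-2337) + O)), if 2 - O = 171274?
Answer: 209659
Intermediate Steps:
O = -171272 (O = 2 - 1*171274 = 2 - 171274 = -171272)
1/(1/(-163*(-2337) + O)) = 1/(1/(-163*(-2337) - 171272)) = 1/(1/(380931 - 171272)) = 1/(1/209659) = 209659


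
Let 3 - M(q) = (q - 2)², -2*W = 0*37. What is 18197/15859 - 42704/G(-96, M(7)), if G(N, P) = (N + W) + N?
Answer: 42546035/190308 ≈ 223.56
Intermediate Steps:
W = 0 (W = -0*37 = -½*0 = 0)
M(q) = 3 - (-2 + q)² (M(q) = 3 - (q - 2)² = 3 - (-2 + q)²)
G(N, P) = 2*N (G(N, P) = (N + 0) + N = N + N = 2*N)
18197/15859 - 42704/G(-96, M(7)) = 18197/15859 - 42704/(2*(-96)) = 18197*(1/15859) - 42704/(-192) = 18197/15859 - 42704*(-1/192) = 18197/15859 + 2669/12 = 42546035/190308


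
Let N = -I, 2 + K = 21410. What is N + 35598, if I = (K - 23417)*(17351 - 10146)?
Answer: 14510443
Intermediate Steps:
K = 21408 (K = -2 + 21410 = 21408)
I = -14474845 (I = (21408 - 23417)*(17351 - 10146) = -2009*7205 = -14474845)
N = 14474845 (N = -1*(-14474845) = 14474845)
N + 35598 = 14474845 + 35598 = 14510443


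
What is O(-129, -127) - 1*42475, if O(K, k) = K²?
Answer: -25834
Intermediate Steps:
O(-129, -127) - 1*42475 = (-129)² - 1*42475 = 16641 - 42475 = -25834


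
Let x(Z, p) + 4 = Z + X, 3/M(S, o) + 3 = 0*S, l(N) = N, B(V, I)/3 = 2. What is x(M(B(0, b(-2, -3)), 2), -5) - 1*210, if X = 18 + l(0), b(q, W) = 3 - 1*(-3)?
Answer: -197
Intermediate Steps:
b(q, W) = 6 (b(q, W) = 3 + 3 = 6)
B(V, I) = 6 (B(V, I) = 3*2 = 6)
X = 18 (X = 18 + 0 = 18)
M(S, o) = -1 (M(S, o) = 3/(-3 + 0*S) = 3/(-3 + 0) = 3/(-3) = 3*(-1/3) = -1)
x(Z, p) = 14 + Z (x(Z, p) = -4 + (Z + 18) = -4 + (18 + Z) = 14 + Z)
x(M(B(0, b(-2, -3)), 2), -5) - 1*210 = (14 - 1) - 1*210 = 13 - 210 = -197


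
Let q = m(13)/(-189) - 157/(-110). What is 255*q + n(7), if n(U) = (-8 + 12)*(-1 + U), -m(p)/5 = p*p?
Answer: 2117855/1386 ≈ 1528.0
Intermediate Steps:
m(p) = -5*p**2 (m(p) = -5*p*p = -5*p**2)
n(U) = -4 + 4*U (n(U) = 4*(-1 + U) = -4 + 4*U)
q = 122623/20790 (q = -5*13**2/(-189) - 157/(-110) = -5*169*(-1/189) - 157*(-1/110) = -845*(-1/189) + 157/110 = 845/189 + 157/110 = 122623/20790 ≈ 5.8982)
255*q + n(7) = 255*(122623/20790) + (-4 + 4*7) = 2084591/1386 + (-4 + 28) = 2084591/1386 + 24 = 2117855/1386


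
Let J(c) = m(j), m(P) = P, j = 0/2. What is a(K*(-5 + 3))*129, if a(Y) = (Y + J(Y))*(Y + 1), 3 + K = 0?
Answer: 5418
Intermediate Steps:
j = 0 (j = 0*(½) = 0)
J(c) = 0
K = -3 (K = -3 + 0 = -3)
a(Y) = Y*(1 + Y) (a(Y) = (Y + 0)*(Y + 1) = Y*(1 + Y))
a(K*(-5 + 3))*129 = ((-3*(-5 + 3))*(1 - 3*(-5 + 3)))*129 = ((-3*(-2))*(1 - 3*(-2)))*129 = (6*(1 + 6))*129 = (6*7)*129 = 42*129 = 5418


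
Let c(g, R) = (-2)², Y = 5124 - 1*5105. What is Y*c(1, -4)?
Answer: 76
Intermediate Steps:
Y = 19 (Y = 5124 - 5105 = 19)
c(g, R) = 4
Y*c(1, -4) = 19*4 = 76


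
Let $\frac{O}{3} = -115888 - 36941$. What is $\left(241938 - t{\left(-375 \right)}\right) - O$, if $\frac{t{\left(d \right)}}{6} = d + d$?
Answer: $704925$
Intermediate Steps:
$t{\left(d \right)} = 12 d$ ($t{\left(d \right)} = 6 \left(d + d\right) = 6 \cdot 2 d = 12 d$)
$O = -458487$ ($O = 3 \left(-115888 - 36941\right) = 3 \left(-152829\right) = -458487$)
$\left(241938 - t{\left(-375 \right)}\right) - O = \left(241938 - 12 \left(-375\right)\right) - -458487 = \left(241938 - -4500\right) + 458487 = \left(241938 + 4500\right) + 458487 = 246438 + 458487 = 704925$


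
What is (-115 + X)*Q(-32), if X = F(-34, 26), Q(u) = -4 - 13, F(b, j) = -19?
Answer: 2278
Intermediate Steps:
Q(u) = -17
X = -19
(-115 + X)*Q(-32) = (-115 - 19)*(-17) = -134*(-17) = 2278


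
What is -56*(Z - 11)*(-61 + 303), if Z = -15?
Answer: 352352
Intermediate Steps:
-56*(Z - 11)*(-61 + 303) = -56*(-15 - 11)*(-61 + 303) = -(-1456)*242 = -56*(-6292) = 352352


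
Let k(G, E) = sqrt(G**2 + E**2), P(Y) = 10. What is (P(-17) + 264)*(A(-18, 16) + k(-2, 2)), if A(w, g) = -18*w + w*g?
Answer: 9864 + 548*sqrt(2) ≈ 10639.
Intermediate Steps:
k(G, E) = sqrt(E**2 + G**2)
A(w, g) = -18*w + g*w
(P(-17) + 264)*(A(-18, 16) + k(-2, 2)) = (10 + 264)*(-18*(-18 + 16) + sqrt(2**2 + (-2)**2)) = 274*(-18*(-2) + sqrt(4 + 4)) = 274*(36 + sqrt(8)) = 274*(36 + 2*sqrt(2)) = 9864 + 548*sqrt(2)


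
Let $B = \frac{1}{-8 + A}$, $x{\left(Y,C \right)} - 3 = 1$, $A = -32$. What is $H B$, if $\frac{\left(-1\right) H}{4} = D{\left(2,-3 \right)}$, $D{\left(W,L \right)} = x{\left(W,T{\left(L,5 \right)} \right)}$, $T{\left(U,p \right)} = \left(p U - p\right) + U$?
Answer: $\frac{2}{5} \approx 0.4$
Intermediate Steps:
$T{\left(U,p \right)} = U - p + U p$ ($T{\left(U,p \right)} = \left(U p - p\right) + U = \left(- p + U p\right) + U = U - p + U p$)
$x{\left(Y,C \right)} = 4$ ($x{\left(Y,C \right)} = 3 + 1 = 4$)
$D{\left(W,L \right)} = 4$
$B = - \frac{1}{40}$ ($B = \frac{1}{-8 - 32} = \frac{1}{-40} = - \frac{1}{40} \approx -0.025$)
$H = -16$ ($H = \left(-4\right) 4 = -16$)
$H B = \left(-16\right) \left(- \frac{1}{40}\right) = \frac{2}{5}$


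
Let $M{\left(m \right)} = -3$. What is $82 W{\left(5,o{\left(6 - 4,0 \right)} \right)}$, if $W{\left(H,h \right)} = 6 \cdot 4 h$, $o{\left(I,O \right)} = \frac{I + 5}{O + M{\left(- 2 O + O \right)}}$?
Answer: $-4592$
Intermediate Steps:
$o{\left(I,O \right)} = \frac{5 + I}{-3 + O}$ ($o{\left(I,O \right)} = \frac{I + 5}{O - 3} = \frac{5 + I}{-3 + O}$)
$W{\left(H,h \right)} = 24 h$
$82 W{\left(5,o{\left(6 - 4,0 \right)} \right)} = 82 \cdot 24 \frac{5 + \left(6 - 4\right)}{-3 + 0} = 82 \cdot 24 \frac{5 + \left(6 - 4\right)}{-3} = 82 \cdot 24 \left(- \frac{5 + 2}{3}\right) = 82 \cdot 24 \left(\left(- \frac{1}{3}\right) 7\right) = 82 \cdot 24 \left(- \frac{7}{3}\right) = 82 \left(-56\right) = -4592$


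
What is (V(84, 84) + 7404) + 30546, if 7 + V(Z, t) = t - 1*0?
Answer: 38027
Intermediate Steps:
V(Z, t) = -7 + t (V(Z, t) = -7 + (t - 1*0) = -7 + (t + 0) = -7 + t)
(V(84, 84) + 7404) + 30546 = ((-7 + 84) + 7404) + 30546 = (77 + 7404) + 30546 = 7481 + 30546 = 38027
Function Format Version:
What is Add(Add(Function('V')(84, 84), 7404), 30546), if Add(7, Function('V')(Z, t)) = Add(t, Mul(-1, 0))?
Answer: 38027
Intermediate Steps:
Function('V')(Z, t) = Add(-7, t) (Function('V')(Z, t) = Add(-7, Add(t, Mul(-1, 0))) = Add(-7, Add(t, 0)) = Add(-7, t))
Add(Add(Function('V')(84, 84), 7404), 30546) = Add(Add(Add(-7, 84), 7404), 30546) = Add(Add(77, 7404), 30546) = Add(7481, 30546) = 38027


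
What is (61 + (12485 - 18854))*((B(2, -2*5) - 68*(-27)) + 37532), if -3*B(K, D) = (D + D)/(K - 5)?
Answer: -2234873936/9 ≈ -2.4832e+8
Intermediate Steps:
B(K, D) = -2*D/(3*(-5 + K)) (B(K, D) = -(D + D)/(3*(K - 5)) = -2*D/(3*(-5 + K)))
(61 + (12485 - 18854))*((B(2, -2*5) - 68*(-27)) + 37532) = (61 + (12485 - 18854))*((-2*(-2*5)/(-15 + 3*2) - 68*(-27)) + 37532) = (61 - 6369)*((-2*(-10)/(-15 + 6) + 1836) + 37532) = -6308*((-2*(-10)/(-9) + 1836) + 37532) = -6308*((-2*(-10)*(-⅑) + 1836) + 37532) = -6308*((-20/9 + 1836) + 37532) = -6308*(16504/9 + 37532) = -6308*354292/9 = -2234873936/9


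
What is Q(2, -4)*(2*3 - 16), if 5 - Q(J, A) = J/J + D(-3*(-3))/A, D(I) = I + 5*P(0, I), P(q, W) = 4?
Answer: -225/2 ≈ -112.50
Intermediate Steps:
D(I) = 20 + I (D(I) = I + 5*4 = I + 20 = 20 + I)
Q(J, A) = 4 - 29/A (Q(J, A) = 5 - (J/J + (20 - 3*(-3))/A) = 5 - (1 + (20 + 9)/A) = 5 - (1 + 29/A) = 5 + (-1 - 29/A) = 4 - 29/A)
Q(2, -4)*(2*3 - 16) = (4 - 29/(-4))*(2*3 - 16) = (4 - 29*(-¼))*(6 - 16) = (4 + 29/4)*(-10) = (45/4)*(-10) = -225/2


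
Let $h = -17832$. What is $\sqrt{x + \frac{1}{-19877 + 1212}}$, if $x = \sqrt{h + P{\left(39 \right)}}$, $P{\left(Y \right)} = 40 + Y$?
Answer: $\frac{\sqrt{-18665 + 348382225 i \sqrt{17753}}}{18665} \approx 8.1621 + 8.1621 i$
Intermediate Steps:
$x = i \sqrt{17753}$ ($x = \sqrt{-17832 + \left(40 + 39\right)} = \sqrt{-17832 + 79} = \sqrt{-17753} = i \sqrt{17753} \approx 133.24 i$)
$\sqrt{x + \frac{1}{-19877 + 1212}} = \sqrt{i \sqrt{17753} + \frac{1}{-19877 + 1212}} = \sqrt{i \sqrt{17753} + \frac{1}{-18665}} = \sqrt{i \sqrt{17753} - \frac{1}{18665}} = \sqrt{- \frac{1}{18665} + i \sqrt{17753}}$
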